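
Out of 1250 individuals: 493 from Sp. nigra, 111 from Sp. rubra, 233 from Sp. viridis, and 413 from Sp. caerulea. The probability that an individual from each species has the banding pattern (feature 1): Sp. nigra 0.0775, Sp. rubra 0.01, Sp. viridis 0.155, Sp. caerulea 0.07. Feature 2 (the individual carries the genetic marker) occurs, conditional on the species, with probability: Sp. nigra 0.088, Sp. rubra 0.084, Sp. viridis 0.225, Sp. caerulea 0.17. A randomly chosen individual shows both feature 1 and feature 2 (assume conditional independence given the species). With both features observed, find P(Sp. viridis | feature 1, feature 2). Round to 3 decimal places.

By Bayes' rule, posterior ∝ prior × likelihood:
  Sp. nigra: 0.3944 × 0.0775 × 0.088 = 0.002689808
  Sp. rubra: 0.0888 × 0.01 × 0.084 = 0.000074592
  Sp. viridis: 0.1864 × 0.155 × 0.225 = 0.0065007
  Sp. caerulea: 0.3304 × 0.07 × 0.17 = 0.00393176
Sum = 0.01319686.
P(Sp. viridis | evidence) = 0.0065007 / 0.01319686 ≈ 0.493.

0.493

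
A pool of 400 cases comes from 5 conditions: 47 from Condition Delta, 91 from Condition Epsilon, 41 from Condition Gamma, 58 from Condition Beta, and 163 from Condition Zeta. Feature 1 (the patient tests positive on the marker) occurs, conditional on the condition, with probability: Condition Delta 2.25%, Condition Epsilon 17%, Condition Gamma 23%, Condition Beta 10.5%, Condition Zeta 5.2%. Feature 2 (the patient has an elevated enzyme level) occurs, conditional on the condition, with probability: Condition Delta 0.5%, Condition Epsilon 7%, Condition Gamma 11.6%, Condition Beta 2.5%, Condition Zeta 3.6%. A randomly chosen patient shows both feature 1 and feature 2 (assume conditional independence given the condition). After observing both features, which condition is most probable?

Compute prior × likelihood for every hypothesis:
  Condition Delta: 0.1175 × 0.0225 × 0.005 = 0.00001321875
  Condition Epsilon: 0.2275 × 0.17 × 0.07 = 0.00270725
  Condition Gamma: 0.1025 × 0.23 × 0.116 = 0.0027347
  Condition Beta: 0.145 × 0.105 × 0.025 = 0.000380625
  Condition Zeta: 0.4075 × 0.052 × 0.036 = 0.00076284
Total = 0.00659863375.
Largest term belongs to Condition Gamma, so Condition Gamma is most probable.

Condition Gamma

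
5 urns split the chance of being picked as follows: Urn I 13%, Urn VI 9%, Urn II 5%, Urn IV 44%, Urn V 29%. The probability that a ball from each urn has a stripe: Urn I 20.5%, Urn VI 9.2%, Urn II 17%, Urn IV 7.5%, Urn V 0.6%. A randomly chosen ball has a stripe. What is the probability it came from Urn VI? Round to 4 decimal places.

By Bayes' rule, posterior ∝ prior × likelihood:
  Urn I: 0.13 × 0.205 = 0.02665
  Urn VI: 0.09 × 0.092 = 0.00828
  Urn II: 0.05 × 0.17 = 0.0085
  Urn IV: 0.44 × 0.075 = 0.033
  Urn V: 0.29 × 0.006 = 0.00174
Sum = 0.07817.
P(Urn VI | evidence) = 0.00828 / 0.07817 ≈ 0.1059.

0.1059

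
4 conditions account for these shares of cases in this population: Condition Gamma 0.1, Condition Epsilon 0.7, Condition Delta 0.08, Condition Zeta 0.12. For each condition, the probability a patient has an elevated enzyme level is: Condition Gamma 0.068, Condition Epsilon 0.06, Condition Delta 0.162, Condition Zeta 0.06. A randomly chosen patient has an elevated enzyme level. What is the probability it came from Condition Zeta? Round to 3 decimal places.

By Bayes' rule, posterior ∝ prior × likelihood:
  Condition Gamma: 0.1 × 0.068 = 0.0068
  Condition Epsilon: 0.7 × 0.06 = 0.042
  Condition Delta: 0.08 × 0.162 = 0.01296
  Condition Zeta: 0.12 × 0.06 = 0.0072
Sum = 0.06896.
P(Condition Zeta | evidence) = 0.0072 / 0.06896 ≈ 0.104.

0.104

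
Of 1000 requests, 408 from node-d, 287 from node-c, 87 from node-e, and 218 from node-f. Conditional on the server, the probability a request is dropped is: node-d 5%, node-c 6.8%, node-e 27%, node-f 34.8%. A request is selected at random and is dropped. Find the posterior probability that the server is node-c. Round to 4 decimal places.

Compute prior × likelihood for every hypothesis:
  node-d: 0.408 × 0.05 = 0.0204
  node-c: 0.287 × 0.068 = 0.019516
  node-e: 0.087 × 0.27 = 0.02349
  node-f: 0.218 × 0.348 = 0.075864
Total = 0.13927.
P(node-c | evidence) = 0.019516 / 0.13927 ≈ 0.1401.

0.1401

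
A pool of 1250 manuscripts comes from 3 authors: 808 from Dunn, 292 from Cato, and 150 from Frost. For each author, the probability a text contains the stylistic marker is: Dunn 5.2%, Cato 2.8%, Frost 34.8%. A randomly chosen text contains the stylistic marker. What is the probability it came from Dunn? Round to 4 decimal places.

0.4103

By Bayes' rule, posterior ∝ prior × likelihood:
  Dunn: 0.6464 × 0.052 = 0.0336128
  Cato: 0.2336 × 0.028 = 0.0065408
  Frost: 0.12 × 0.348 = 0.04176
Normalizing constant = 0.0819136.
P(Dunn | evidence) = 0.0336128 / 0.0819136 ≈ 0.4103.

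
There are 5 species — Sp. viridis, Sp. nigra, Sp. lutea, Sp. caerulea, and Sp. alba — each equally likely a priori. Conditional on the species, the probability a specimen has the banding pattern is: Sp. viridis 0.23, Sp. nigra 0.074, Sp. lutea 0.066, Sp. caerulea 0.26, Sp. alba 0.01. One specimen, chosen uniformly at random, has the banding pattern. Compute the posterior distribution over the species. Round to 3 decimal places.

Sp. viridis 0.359, Sp. nigra 0.116, Sp. lutea 0.103, Sp. caerulea 0.406, Sp. alba 0.016

With a uniform prior (1/5 each), posterior ∝ likelihood:
  Sp. viridis: 0.23
  Sp. nigra: 0.074
  Sp. lutea: 0.066
  Sp. caerulea: 0.26
  Sp. alba: 0.01
Sum = 0.64.
P(Sp. viridis | banded) = 0.23/0.64 ≈ 0.359
P(Sp. nigra | banded) = 0.074/0.64 ≈ 0.116
P(Sp. lutea | banded) = 0.066/0.64 ≈ 0.103
P(Sp. caerulea | banded) = 0.26/0.64 ≈ 0.406
P(Sp. alba | banded) = 0.01/0.64 ≈ 0.016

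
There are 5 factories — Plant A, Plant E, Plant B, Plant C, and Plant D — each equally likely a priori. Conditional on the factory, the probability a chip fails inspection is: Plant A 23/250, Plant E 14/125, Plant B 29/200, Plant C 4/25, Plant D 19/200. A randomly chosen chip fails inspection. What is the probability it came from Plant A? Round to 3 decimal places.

0.152

With a uniform prior (1/5 each), posterior ∝ likelihood:
  Plant A: 0.092
  Plant E: 0.112
  Plant B: 0.145
  Plant C: 0.16
  Plant D: 0.095
Total = 0.604.
P(Plant A | evidence) = 0.092 / 0.604 ≈ 0.152.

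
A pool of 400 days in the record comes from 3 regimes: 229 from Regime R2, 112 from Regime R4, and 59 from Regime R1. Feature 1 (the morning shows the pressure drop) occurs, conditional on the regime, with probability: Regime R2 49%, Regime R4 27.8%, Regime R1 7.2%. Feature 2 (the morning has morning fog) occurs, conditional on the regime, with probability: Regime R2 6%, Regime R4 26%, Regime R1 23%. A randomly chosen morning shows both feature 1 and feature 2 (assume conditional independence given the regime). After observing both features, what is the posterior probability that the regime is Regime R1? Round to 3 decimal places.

Prior × likelihood for each hypothesis:
  Regime R2: 0.5725 × 0.49 × 0.06 = 0.0168315
  Regime R4: 0.28 × 0.278 × 0.26 = 0.0202384
  Regime R1: 0.1475 × 0.072 × 0.23 = 0.0024426
Total = 0.0395125.
P(Regime R1 | evidence) = 0.0024426 / 0.0395125 ≈ 0.062.

0.062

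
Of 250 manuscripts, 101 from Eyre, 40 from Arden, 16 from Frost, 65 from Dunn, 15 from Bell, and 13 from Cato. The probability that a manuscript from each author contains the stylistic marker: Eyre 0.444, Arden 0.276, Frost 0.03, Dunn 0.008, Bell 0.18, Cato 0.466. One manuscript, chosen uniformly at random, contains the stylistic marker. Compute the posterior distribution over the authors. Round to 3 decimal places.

Eyre 0.683, Arden 0.168, Frost 0.007, Dunn 0.008, Bell 0.041, Cato 0.092

Prior × likelihood for each hypothesis:
  Eyre: 0.404 × 0.444 = 0.179376
  Arden: 0.16 × 0.276 = 0.04416
  Frost: 0.064 × 0.03 = 0.00192
  Dunn: 0.26 × 0.008 = 0.00208
  Bell: 0.06 × 0.18 = 0.0108
  Cato: 0.052 × 0.466 = 0.024232
Total = 0.262568.
P(Eyre | marker) = 0.179376/0.262568 ≈ 0.683
P(Arden | marker) = 0.04416/0.262568 ≈ 0.168
P(Frost | marker) = 0.00192/0.262568 ≈ 0.007
P(Dunn | marker) = 0.00208/0.262568 ≈ 0.008
P(Bell | marker) = 0.0108/0.262568 ≈ 0.041
P(Cato | marker) = 0.024232/0.262568 ≈ 0.092
(Check: 0.683+0.168+0.007+0.008+0.041+0.092 = 0.999.)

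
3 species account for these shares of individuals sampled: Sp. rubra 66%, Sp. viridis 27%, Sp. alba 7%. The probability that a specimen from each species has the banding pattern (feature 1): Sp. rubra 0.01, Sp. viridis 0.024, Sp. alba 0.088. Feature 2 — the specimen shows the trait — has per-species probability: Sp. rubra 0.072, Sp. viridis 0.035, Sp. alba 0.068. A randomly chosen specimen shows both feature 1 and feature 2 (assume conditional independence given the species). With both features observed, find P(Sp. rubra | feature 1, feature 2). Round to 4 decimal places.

By Bayes' rule, posterior ∝ prior × likelihood:
  Sp. rubra: 0.66 × 0.01 × 0.072 = 0.0004752
  Sp. viridis: 0.27 × 0.024 × 0.035 = 0.0002268
  Sp. alba: 0.07 × 0.088 × 0.068 = 0.00041888
Sum = 0.00112088.
P(Sp. rubra | evidence) = 0.0004752 / 0.00112088 ≈ 0.4240.

0.4240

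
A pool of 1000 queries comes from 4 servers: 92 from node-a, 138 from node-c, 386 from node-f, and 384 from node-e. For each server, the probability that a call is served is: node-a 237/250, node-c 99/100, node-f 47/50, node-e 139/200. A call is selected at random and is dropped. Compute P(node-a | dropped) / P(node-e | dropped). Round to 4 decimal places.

0.0408

Taking complements, P(dropped | each) = node-a 0.052, node-c 0.01, node-f 0.06, node-e 0.305.
By Bayes' rule, posterior ∝ prior × likelihood:
  node-a: 0.092 × 0.052 = 0.004784
  node-c: 0.138 × 0.01 = 0.00138
  node-f: 0.386 × 0.06 = 0.02316
  node-e: 0.384 × 0.305 = 0.11712
Normalizing constant = 0.146444.
The ratio is 0.004784 / 0.11712 (the normalizer cancels) = 0.0408.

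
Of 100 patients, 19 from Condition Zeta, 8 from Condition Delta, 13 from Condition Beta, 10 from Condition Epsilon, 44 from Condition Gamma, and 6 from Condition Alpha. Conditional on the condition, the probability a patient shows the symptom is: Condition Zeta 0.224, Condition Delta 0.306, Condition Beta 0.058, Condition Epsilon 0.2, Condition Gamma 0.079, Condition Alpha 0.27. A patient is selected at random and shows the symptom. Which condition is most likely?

Condition Zeta

Prior × likelihood for each hypothesis:
  Condition Zeta: 0.19 × 0.224 = 0.04256
  Condition Delta: 0.08 × 0.306 = 0.02448
  Condition Beta: 0.13 × 0.058 = 0.00754
  Condition Epsilon: 0.1 × 0.2 = 0.02
  Condition Gamma: 0.44 × 0.079 = 0.03476
  Condition Alpha: 0.06 × 0.27 = 0.0162
Sum = 0.14554.
Largest term belongs to Condition Zeta, so Condition Zeta is most probable.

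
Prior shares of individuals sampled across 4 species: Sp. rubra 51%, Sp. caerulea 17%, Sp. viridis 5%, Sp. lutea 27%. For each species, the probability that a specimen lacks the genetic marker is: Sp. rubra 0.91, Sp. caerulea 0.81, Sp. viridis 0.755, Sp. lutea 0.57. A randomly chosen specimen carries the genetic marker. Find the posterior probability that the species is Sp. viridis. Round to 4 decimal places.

0.0593

Taking complements, P(marker | each) = Sp. rubra 0.09, Sp. caerulea 0.19, Sp. viridis 0.245, Sp. lutea 0.43.
By Bayes' rule, posterior ∝ prior × likelihood:
  Sp. rubra: 0.51 × 0.09 = 0.0459
  Sp. caerulea: 0.17 × 0.19 = 0.0323
  Sp. viridis: 0.05 × 0.245 = 0.01225
  Sp. lutea: 0.27 × 0.43 = 0.1161
Total = 0.20655.
P(Sp. viridis | evidence) = 0.01225 / 0.20655 ≈ 0.0593.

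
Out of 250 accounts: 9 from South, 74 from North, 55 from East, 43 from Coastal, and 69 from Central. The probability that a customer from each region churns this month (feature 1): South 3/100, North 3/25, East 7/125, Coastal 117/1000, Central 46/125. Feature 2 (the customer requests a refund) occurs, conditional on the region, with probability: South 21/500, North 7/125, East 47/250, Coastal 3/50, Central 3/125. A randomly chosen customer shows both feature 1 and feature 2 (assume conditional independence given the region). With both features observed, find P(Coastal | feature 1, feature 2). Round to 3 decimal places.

0.151

Unnormalized posteriors (prior × likelihood):
  South: 0.036 × 0.03 × 0.042 = 0.00004536
  North: 0.296 × 0.12 × 0.056 = 0.00198912
  East: 0.22 × 0.056 × 0.188 = 0.00231616
  Coastal: 0.172 × 0.117 × 0.06 = 0.00120744
  Central: 0.276 × 0.368 × 0.024 = 0.002437632
Normalizing constant = 0.007995712.
P(Coastal | evidence) = 0.00120744 / 0.007995712 ≈ 0.151.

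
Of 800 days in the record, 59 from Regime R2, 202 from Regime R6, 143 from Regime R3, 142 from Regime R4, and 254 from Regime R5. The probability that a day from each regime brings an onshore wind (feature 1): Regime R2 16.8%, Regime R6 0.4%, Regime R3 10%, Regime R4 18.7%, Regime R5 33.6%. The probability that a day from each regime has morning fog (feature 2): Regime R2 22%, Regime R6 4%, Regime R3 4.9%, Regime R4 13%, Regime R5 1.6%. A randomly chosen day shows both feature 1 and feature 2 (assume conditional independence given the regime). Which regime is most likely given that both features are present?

Regime R4

Prior × likelihood for each hypothesis:
  Regime R2: 0.07375 × 0.168 × 0.22 = 0.0027258
  Regime R6: 0.2525 × 0.004 × 0.04 = 0.0000404
  Regime R3: 0.17875 × 0.1 × 0.049 = 0.000875875
  Regime R4: 0.1775 × 0.187 × 0.13 = 0.004315025
  Regime R5: 0.3175 × 0.336 × 0.016 = 0.00170688
Normalizing constant = 0.00966398.
Largest term belongs to Regime R4, so Regime R4 is most probable.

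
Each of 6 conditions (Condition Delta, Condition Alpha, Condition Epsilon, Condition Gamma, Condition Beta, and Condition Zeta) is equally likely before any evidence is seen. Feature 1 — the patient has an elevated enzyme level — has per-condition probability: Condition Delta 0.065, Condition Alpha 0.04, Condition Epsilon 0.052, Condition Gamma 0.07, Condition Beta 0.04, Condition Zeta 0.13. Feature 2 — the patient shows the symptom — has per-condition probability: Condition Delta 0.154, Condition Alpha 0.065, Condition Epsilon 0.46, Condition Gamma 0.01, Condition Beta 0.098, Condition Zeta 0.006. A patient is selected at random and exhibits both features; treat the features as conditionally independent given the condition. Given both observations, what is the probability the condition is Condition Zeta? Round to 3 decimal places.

With a uniform prior (1/6 each), posterior ∝ likelihood:
  Condition Delta: 0.065 × 0.154 = 0.01001
  Condition Alpha: 0.04 × 0.065 = 0.0026
  Condition Epsilon: 0.052 × 0.46 = 0.02392
  Condition Gamma: 0.07 × 0.01 = 0.0007
  Condition Beta: 0.04 × 0.098 = 0.00392
  Condition Zeta: 0.13 × 0.006 = 0.00078
Normalizing constant = 0.04193.
P(Condition Zeta | evidence) = 0.00078 / 0.04193 ≈ 0.019.

0.019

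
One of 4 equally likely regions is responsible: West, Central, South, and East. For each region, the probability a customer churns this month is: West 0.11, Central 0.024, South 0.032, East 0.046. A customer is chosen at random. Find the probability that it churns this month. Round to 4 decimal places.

0.0530

With a uniform prior (1/4 each), posterior ∝ likelihood:
  West: 0.11
  Central: 0.024
  South: 0.032
  East: 0.046
P(churn) = (1/4) × (0.11 + 0.024 + 0.032 + 0.046) = 0.212/4 ≈ 0.0530.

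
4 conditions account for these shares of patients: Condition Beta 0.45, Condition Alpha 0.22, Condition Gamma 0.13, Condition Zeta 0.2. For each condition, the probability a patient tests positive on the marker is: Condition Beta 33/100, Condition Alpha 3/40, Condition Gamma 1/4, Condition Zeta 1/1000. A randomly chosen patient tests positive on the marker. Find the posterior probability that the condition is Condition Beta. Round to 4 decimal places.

0.7511

Unnormalized posteriors (prior × likelihood):
  Condition Beta: 0.45 × 0.33 = 0.1485
  Condition Alpha: 0.22 × 0.075 = 0.0165
  Condition Gamma: 0.13 × 0.25 = 0.0325
  Condition Zeta: 0.2 × 0.001 = 0.0002
Total = 0.1977.
P(Condition Beta | evidence) = 0.1485 / 0.1977 ≈ 0.7511.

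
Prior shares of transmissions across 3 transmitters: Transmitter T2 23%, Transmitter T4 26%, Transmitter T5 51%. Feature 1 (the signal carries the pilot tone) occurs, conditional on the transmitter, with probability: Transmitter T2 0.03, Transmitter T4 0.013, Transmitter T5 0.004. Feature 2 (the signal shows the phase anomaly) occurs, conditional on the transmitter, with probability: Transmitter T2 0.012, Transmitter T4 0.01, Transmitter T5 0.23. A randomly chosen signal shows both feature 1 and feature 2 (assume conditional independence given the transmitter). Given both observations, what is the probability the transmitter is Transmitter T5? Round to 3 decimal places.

0.801

Compute prior × likelihood for every hypothesis:
  Transmitter T2: 0.23 × 0.03 × 0.012 = 0.0000828
  Transmitter T4: 0.26 × 0.013 × 0.01 = 0.0000338
  Transmitter T5: 0.51 × 0.004 × 0.23 = 0.0004692
Total = 0.0005858.
P(Transmitter T5 | evidence) = 0.0004692 / 0.0005858 ≈ 0.801.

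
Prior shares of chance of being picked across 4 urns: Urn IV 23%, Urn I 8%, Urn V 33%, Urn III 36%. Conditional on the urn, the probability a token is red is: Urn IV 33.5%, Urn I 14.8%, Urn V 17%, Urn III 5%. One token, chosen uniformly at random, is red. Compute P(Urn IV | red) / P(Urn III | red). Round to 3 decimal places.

4.281

Prior × likelihood for each hypothesis:
  Urn IV: 0.23 × 0.335 = 0.07705
  Urn I: 0.08 × 0.148 = 0.01184
  Urn V: 0.33 × 0.17 = 0.0561
  Urn III: 0.36 × 0.05 = 0.018
Sum = 0.16299.
The ratio is 0.07705 / 0.018 (the normalizer cancels) = 4.281.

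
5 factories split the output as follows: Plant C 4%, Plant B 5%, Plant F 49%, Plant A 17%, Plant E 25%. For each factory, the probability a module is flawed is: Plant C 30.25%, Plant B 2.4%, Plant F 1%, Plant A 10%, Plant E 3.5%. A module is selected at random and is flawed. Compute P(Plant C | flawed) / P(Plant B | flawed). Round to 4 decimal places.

10.0833

Unnormalized posteriors (prior × likelihood):
  Plant C: 0.04 × 0.3025 = 0.0121
  Plant B: 0.05 × 0.024 = 0.0012
  Plant F: 0.49 × 0.01 = 0.0049
  Plant A: 0.17 × 0.1 = 0.017
  Plant E: 0.25 × 0.035 = 0.00875
Total = 0.04395.
The ratio is 0.0121 / 0.0012 (the normalizer cancels) = 10.0833.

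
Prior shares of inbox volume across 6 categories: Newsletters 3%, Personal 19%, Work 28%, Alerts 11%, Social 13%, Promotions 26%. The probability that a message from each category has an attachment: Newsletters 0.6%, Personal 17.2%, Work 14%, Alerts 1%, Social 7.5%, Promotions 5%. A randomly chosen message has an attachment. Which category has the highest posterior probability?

Prior × likelihood for each hypothesis:
  Newsletters: 0.03 × 0.006 = 0.00018
  Personal: 0.19 × 0.172 = 0.03268
  Work: 0.28 × 0.14 = 0.0392
  Alerts: 0.11 × 0.01 = 0.0011
  Social: 0.13 × 0.075 = 0.00975
  Promotions: 0.26 × 0.05 = 0.013
Normalizing constant = 0.09591.
Largest term belongs to Work, so Work is most probable.

Work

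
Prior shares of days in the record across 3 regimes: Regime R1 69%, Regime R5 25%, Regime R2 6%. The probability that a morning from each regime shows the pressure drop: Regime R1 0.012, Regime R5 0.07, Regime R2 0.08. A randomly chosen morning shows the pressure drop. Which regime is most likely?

Regime R5

Prior × likelihood for each hypothesis:
  Regime R1: 0.69 × 0.012 = 0.00828
  Regime R5: 0.25 × 0.07 = 0.0175
  Regime R2: 0.06 × 0.08 = 0.0048
Total = 0.03058.
Largest term belongs to Regime R5, so Regime R5 is most probable.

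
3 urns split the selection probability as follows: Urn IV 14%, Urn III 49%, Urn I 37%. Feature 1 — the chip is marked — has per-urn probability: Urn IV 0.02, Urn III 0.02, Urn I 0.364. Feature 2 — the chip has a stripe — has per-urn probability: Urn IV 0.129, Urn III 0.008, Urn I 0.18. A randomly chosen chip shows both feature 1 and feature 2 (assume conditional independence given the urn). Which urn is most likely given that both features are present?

Prior × likelihood for each hypothesis:
  Urn IV: 0.14 × 0.02 × 0.129 = 0.0003612
  Urn III: 0.49 × 0.02 × 0.008 = 0.0000784
  Urn I: 0.37 × 0.364 × 0.18 = 0.0242424
Sum = 0.024682.
Largest term belongs to Urn I, so Urn I is most probable.

Urn I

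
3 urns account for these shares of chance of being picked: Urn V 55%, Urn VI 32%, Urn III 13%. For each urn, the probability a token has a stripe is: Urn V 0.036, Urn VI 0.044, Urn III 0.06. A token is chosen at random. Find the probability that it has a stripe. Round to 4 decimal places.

Unnormalized posteriors (prior × likelihood):
  Urn V: 0.55 × 0.036 = 0.0198
  Urn VI: 0.32 × 0.044 = 0.01408
  Urn III: 0.13 × 0.06 = 0.0078
P(striped) = 0.0198 + 0.01408 + 0.0078 = 0.04168 → 0.0417.

0.0417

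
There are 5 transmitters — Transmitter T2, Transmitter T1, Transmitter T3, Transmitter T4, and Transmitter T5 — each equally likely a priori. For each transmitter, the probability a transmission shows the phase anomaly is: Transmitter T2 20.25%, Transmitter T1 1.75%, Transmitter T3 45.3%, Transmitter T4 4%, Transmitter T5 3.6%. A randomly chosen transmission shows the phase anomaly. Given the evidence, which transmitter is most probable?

Since the prior is uniform, the posterior is proportional to the likelihood:
  Transmitter T2: 0.2025
  Transmitter T1: 0.0175
  Transmitter T3: 0.453
  Transmitter T4: 0.04
  Transmitter T5: 0.036
Total = 0.749.
Largest term belongs to Transmitter T3, so Transmitter T3 is most probable.

Transmitter T3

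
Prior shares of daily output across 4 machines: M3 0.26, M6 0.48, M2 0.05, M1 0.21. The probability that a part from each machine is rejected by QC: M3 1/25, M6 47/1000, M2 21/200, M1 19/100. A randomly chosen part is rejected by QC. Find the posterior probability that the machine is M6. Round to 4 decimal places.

Unnormalized posteriors (prior × likelihood):
  M3: 0.26 × 0.04 = 0.0104
  M6: 0.48 × 0.047 = 0.02256
  M2: 0.05 × 0.105 = 0.00525
  M1: 0.21 × 0.19 = 0.0399
Normalizing constant = 0.07811.
P(M6 | evidence) = 0.02256 / 0.07811 ≈ 0.2888.

0.2888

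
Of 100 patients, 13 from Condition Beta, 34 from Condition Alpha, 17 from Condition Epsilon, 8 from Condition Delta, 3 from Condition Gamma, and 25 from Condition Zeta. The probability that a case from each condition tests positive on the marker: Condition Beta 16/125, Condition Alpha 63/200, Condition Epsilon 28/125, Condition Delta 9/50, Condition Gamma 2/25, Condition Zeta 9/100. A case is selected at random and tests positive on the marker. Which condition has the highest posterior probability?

Condition Alpha

Compute prior × likelihood for every hypothesis:
  Condition Beta: 0.13 × 0.128 = 0.01664
  Condition Alpha: 0.34 × 0.315 = 0.1071
  Condition Epsilon: 0.17 × 0.224 = 0.03808
  Condition Delta: 0.08 × 0.18 = 0.0144
  Condition Gamma: 0.03 × 0.08 = 0.0024
  Condition Zeta: 0.25 × 0.09 = 0.0225
Sum = 0.20112.
Largest term belongs to Condition Alpha, so Condition Alpha is most probable.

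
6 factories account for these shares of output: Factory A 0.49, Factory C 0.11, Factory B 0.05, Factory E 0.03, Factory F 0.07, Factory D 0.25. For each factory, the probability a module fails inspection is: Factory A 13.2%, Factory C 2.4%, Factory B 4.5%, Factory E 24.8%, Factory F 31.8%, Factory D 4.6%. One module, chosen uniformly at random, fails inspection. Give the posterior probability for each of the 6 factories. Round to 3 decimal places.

Factory A 0.584, Factory C 0.024, Factory B 0.020, Factory E 0.067, Factory F 0.201, Factory D 0.104

By Bayes' rule, posterior ∝ prior × likelihood:
  Factory A: 0.49 × 0.132 = 0.06468
  Factory C: 0.11 × 0.024 = 0.00264
  Factory B: 0.05 × 0.045 = 0.00225
  Factory E: 0.03 × 0.248 = 0.00744
  Factory F: 0.07 × 0.318 = 0.02226
  Factory D: 0.25 × 0.046 = 0.0115
Total = 0.11077.
P(Factory A | nonconforming) = 0.06468/0.11077 ≈ 0.584
P(Factory C | nonconforming) = 0.00264/0.11077 ≈ 0.024
P(Factory B | nonconforming) = 0.00225/0.11077 ≈ 0.020
P(Factory E | nonconforming) = 0.00744/0.11077 ≈ 0.067
P(Factory F | nonconforming) = 0.02226/0.11077 ≈ 0.201
P(Factory D | nonconforming) = 0.0115/0.11077 ≈ 0.104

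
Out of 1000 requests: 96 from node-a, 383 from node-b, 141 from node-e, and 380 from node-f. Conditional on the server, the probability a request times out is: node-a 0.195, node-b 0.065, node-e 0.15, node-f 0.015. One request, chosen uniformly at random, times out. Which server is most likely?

Compute prior × likelihood for every hypothesis:
  node-a: 0.096 × 0.195 = 0.01872
  node-b: 0.383 × 0.065 = 0.024895
  node-e: 0.141 × 0.15 = 0.02115
  node-f: 0.38 × 0.015 = 0.0057
Sum = 0.070465.
Largest term belongs to node-b, so node-b is most probable.

node-b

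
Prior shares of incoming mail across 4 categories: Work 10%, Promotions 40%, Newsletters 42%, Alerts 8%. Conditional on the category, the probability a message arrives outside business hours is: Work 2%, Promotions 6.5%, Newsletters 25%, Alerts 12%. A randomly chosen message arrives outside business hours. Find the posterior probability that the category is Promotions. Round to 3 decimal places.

0.182

Prior × likelihood for each hypothesis:
  Work: 0.1 × 0.02 = 0.002
  Promotions: 0.4 × 0.065 = 0.026
  Newsletters: 0.42 × 0.25 = 0.105
  Alerts: 0.08 × 0.12 = 0.0096
Total = 0.1426.
P(Promotions | evidence) = 0.026 / 0.1426 ≈ 0.182.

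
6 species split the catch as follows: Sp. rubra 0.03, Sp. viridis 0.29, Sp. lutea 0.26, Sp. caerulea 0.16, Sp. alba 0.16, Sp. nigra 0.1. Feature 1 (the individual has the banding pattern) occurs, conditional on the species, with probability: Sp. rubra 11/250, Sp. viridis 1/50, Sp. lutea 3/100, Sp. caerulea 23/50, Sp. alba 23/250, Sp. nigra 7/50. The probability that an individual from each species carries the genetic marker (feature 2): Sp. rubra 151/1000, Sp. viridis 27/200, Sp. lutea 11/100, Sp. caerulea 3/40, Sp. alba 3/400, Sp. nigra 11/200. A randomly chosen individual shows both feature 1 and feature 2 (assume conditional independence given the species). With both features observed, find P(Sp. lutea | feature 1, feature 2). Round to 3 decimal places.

Prior × likelihood for each hypothesis:
  Sp. rubra: 0.03 × 0.044 × 0.151 = 0.00019932
  Sp. viridis: 0.29 × 0.02 × 0.135 = 0.000783
  Sp. lutea: 0.26 × 0.03 × 0.11 = 0.000858
  Sp. caerulea: 0.16 × 0.46 × 0.075 = 0.00552
  Sp. alba: 0.16 × 0.092 × 0.0075 = 0.0001104
  Sp. nigra: 0.1 × 0.14 × 0.055 = 0.00077
Total = 0.00824072.
P(Sp. lutea | evidence) = 0.000858 / 0.00824072 ≈ 0.104.

0.104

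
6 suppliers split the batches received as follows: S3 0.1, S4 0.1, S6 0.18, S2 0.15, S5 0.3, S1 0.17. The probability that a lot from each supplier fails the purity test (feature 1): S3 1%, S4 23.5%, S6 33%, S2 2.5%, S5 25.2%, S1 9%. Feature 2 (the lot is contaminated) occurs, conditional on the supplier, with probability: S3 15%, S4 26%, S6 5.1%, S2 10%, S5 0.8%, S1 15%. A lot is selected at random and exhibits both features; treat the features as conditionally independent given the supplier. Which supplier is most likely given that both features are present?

S4

Prior × likelihood for each hypothesis:
  S3: 0.1 × 0.01 × 0.15 = 0.00015
  S4: 0.1 × 0.235 × 0.26 = 0.00611
  S6: 0.18 × 0.33 × 0.051 = 0.0030294
  S2: 0.15 × 0.025 × 0.1 = 0.000375
  S5: 0.3 × 0.252 × 0.008 = 0.0006048
  S1: 0.17 × 0.09 × 0.15 = 0.002295
Sum = 0.0125642.
Largest term belongs to S4, so S4 is most probable.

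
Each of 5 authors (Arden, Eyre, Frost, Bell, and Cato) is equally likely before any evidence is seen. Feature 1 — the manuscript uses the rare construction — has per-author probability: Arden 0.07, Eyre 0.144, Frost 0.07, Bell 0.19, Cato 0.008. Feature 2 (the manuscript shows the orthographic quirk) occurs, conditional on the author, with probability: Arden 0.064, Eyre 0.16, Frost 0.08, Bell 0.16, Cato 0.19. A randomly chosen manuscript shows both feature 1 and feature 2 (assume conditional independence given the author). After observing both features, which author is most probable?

Since the prior is uniform, the posterior is proportional to the likelihood:
  Arden: 0.07 × 0.064 = 0.00448
  Eyre: 0.144 × 0.16 = 0.02304
  Frost: 0.07 × 0.08 = 0.0056
  Bell: 0.19 × 0.16 = 0.0304
  Cato: 0.008 × 0.19 = 0.00152
Normalizing constant = 0.06504.
Largest term belongs to Bell, so Bell is most probable.

Bell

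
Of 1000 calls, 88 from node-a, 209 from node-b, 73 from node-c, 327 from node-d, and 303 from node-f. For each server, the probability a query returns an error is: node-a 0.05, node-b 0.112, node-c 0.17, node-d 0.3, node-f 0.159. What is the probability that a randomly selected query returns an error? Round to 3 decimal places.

0.186

By Bayes' rule, posterior ∝ prior × likelihood:
  node-a: 0.088 × 0.05 = 0.0044
  node-b: 0.209 × 0.112 = 0.023408
  node-c: 0.073 × 0.17 = 0.01241
  node-d: 0.327 × 0.3 = 0.0981
  node-f: 0.303 × 0.159 = 0.048177
P(error) = 0.0044 + 0.023408 + 0.01241 + 0.0981 + 0.048177 = 0.186495 → 0.186.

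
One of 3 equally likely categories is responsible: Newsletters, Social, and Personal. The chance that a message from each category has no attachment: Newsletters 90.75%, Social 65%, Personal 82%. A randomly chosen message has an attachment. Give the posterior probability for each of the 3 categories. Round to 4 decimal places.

Newsletters 0.1486, Social 0.5622, Personal 0.2892

Taking complements, P(attachment | each) = Newsletters 0.0925, Social 0.35, Personal 0.18.
Since the prior is uniform, the posterior is proportional to the likelihood:
  Newsletters: 0.0925
  Social: 0.35
  Personal: 0.18
Total = 0.6225.
P(Newsletters | attachment) = 0.0925/0.6225 ≈ 0.1486
P(Social | attachment) = 0.35/0.6225 ≈ 0.5622
P(Personal | attachment) = 0.18/0.6225 ≈ 0.2892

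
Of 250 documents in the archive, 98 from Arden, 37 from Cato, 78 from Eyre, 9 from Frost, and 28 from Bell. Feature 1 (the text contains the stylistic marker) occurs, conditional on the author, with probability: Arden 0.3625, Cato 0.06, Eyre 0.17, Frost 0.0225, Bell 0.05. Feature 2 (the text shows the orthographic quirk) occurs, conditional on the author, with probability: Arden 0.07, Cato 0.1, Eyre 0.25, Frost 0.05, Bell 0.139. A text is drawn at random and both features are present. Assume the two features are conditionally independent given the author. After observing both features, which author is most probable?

Compute prior × likelihood for every hypothesis:
  Arden: 0.392 × 0.3625 × 0.07 = 0.009947
  Cato: 0.148 × 0.06 × 0.1 = 0.000888
  Eyre: 0.312 × 0.17 × 0.25 = 0.01326
  Frost: 0.036 × 0.0225 × 0.05 = 0.0000405
  Bell: 0.112 × 0.05 × 0.139 = 0.0007784
Sum = 0.0249139.
Largest term belongs to Eyre, so Eyre is most probable.

Eyre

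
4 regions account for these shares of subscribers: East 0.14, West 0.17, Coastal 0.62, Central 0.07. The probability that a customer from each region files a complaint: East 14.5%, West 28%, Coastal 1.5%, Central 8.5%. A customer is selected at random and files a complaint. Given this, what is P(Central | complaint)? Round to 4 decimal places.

0.0716

Unnormalized posteriors (prior × likelihood):
  East: 0.14 × 0.145 = 0.0203
  West: 0.17 × 0.28 = 0.0476
  Coastal: 0.62 × 0.015 = 0.0093
  Central: 0.07 × 0.085 = 0.00595
Normalizing constant = 0.08315.
P(Central | evidence) = 0.00595 / 0.08315 ≈ 0.0716.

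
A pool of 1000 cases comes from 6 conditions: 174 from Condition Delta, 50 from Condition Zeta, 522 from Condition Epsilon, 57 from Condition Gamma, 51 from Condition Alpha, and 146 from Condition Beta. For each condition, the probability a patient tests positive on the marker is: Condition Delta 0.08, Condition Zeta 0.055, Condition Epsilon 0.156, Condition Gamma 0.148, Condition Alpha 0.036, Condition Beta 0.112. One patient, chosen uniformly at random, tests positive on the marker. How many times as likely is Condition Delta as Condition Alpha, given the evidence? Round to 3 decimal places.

By Bayes' rule, posterior ∝ prior × likelihood:
  Condition Delta: 0.174 × 0.08 = 0.01392
  Condition Zeta: 0.05 × 0.055 = 0.00275
  Condition Epsilon: 0.522 × 0.156 = 0.081432
  Condition Gamma: 0.057 × 0.148 = 0.008436
  Condition Alpha: 0.051 × 0.036 = 0.001836
  Condition Beta: 0.146 × 0.112 = 0.016352
Sum = 0.124726.
The ratio is 0.01392 / 0.001836 (the normalizer cancels) = 7.582.

7.582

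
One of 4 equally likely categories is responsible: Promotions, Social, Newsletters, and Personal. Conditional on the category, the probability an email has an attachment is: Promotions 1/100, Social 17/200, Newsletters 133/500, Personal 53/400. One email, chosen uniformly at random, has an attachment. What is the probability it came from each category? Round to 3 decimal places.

With a uniform prior (1/4 each), posterior ∝ likelihood:
  Promotions: 0.01
  Social: 0.085
  Newsletters: 0.266
  Personal: 0.1325
Sum = 0.4935.
P(Promotions | attachment) = 0.01/0.4935 ≈ 0.020
P(Social | attachment) = 0.085/0.4935 ≈ 0.172
P(Newsletters | attachment) = 0.266/0.4935 ≈ 0.539
P(Personal | attachment) = 0.1325/0.4935 ≈ 0.268

Promotions 0.020, Social 0.172, Newsletters 0.539, Personal 0.268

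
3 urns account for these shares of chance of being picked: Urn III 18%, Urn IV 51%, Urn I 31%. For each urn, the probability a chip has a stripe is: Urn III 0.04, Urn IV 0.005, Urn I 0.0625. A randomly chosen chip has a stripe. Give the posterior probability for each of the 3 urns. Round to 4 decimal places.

Urn III 0.2472, Urn IV 0.0876, Urn I 0.6652

By Bayes' rule, posterior ∝ prior × likelihood:
  Urn III: 0.18 × 0.04 = 0.0072
  Urn IV: 0.51 × 0.005 = 0.00255
  Urn I: 0.31 × 0.0625 = 0.019375
Sum = 0.029125.
P(Urn III | striped) = 0.0072/0.029125 ≈ 0.2472
P(Urn IV | striped) = 0.00255/0.029125 ≈ 0.0876
P(Urn I | striped) = 0.019375/0.029125 ≈ 0.6652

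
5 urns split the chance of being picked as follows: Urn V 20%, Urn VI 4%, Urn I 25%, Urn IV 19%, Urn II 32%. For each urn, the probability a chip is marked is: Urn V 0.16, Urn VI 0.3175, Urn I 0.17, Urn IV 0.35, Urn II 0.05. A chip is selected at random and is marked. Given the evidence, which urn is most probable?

Compute prior × likelihood for every hypothesis:
  Urn V: 0.2 × 0.16 = 0.032
  Urn VI: 0.04 × 0.3175 = 0.0127
  Urn I: 0.25 × 0.17 = 0.0425
  Urn IV: 0.19 × 0.35 = 0.0665
  Urn II: 0.32 × 0.05 = 0.016
Sum = 0.1697.
Largest term belongs to Urn IV, so Urn IV is most probable.

Urn IV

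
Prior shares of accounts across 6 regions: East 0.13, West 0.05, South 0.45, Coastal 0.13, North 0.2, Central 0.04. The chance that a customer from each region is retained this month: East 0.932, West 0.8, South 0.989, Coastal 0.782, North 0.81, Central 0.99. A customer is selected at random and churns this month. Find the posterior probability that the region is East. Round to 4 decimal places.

0.0976

Taking complements, P(churn | each) = East 0.068, West 0.2, South 0.011, Coastal 0.218, North 0.19, Central 0.01.
Prior × likelihood for each hypothesis:
  East: 0.13 × 0.068 = 0.00884
  West: 0.05 × 0.2 = 0.01
  South: 0.45 × 0.011 = 0.00495
  Coastal: 0.13 × 0.218 = 0.02834
  North: 0.2 × 0.19 = 0.038
  Central: 0.04 × 0.01 = 0.0004
Normalizing constant = 0.09053.
P(East | evidence) = 0.00884 / 0.09053 ≈ 0.0976.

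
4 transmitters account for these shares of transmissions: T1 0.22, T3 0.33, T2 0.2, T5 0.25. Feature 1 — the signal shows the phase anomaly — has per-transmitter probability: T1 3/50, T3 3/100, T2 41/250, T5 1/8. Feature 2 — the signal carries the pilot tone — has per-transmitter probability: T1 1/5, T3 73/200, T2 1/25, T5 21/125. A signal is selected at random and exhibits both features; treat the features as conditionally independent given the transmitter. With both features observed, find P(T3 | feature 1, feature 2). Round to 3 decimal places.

0.282

Compute prior × likelihood for every hypothesis:
  T1: 0.22 × 0.06 × 0.2 = 0.00264
  T3: 0.33 × 0.03 × 0.365 = 0.0036135
  T2: 0.2 × 0.164 × 0.04 = 0.001312
  T5: 0.25 × 0.125 × 0.168 = 0.00525
Total = 0.0128155.
P(T3 | evidence) = 0.0036135 / 0.0128155 ≈ 0.282.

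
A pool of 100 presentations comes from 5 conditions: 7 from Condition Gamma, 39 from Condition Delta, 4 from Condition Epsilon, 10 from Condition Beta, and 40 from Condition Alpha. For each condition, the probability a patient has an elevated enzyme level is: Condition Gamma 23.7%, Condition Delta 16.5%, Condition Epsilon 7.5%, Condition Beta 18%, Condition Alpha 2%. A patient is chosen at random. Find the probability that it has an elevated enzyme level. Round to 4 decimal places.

By Bayes' rule, posterior ∝ prior × likelihood:
  Condition Gamma: 0.07 × 0.237 = 0.01659
  Condition Delta: 0.39 × 0.165 = 0.06435
  Condition Epsilon: 0.04 × 0.075 = 0.003
  Condition Beta: 0.1 × 0.18 = 0.018
  Condition Alpha: 0.4 × 0.02 = 0.008
P(elevated) = 0.01659 + 0.06435 + 0.003 + 0.018 + 0.008 = 0.10994 → 0.1099.

0.1099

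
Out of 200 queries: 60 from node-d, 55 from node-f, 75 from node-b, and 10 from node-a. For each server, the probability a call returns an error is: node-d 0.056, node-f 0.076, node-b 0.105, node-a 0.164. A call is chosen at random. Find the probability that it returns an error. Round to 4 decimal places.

0.0853

Unnormalized posteriors (prior × likelihood):
  node-d: 0.3 × 0.056 = 0.0168
  node-f: 0.275 × 0.076 = 0.0209
  node-b: 0.375 × 0.105 = 0.039375
  node-a: 0.05 × 0.164 = 0.0082
P(error) = 0.0168 + 0.0209 + 0.039375 + 0.0082 = 0.085275 → 0.0853.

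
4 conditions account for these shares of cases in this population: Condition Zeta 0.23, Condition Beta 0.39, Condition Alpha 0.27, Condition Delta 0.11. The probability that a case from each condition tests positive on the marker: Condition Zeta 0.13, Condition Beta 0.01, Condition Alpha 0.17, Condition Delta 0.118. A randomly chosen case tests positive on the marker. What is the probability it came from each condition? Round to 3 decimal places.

Condition Zeta 0.323, Condition Beta 0.042, Condition Alpha 0.495, Condition Delta 0.140

By Bayes' rule, posterior ∝ prior × likelihood:
  Condition Zeta: 0.23 × 0.13 = 0.0299
  Condition Beta: 0.39 × 0.01 = 0.0039
  Condition Alpha: 0.27 × 0.17 = 0.0459
  Condition Delta: 0.11 × 0.118 = 0.01298
Normalizing constant = 0.09268.
P(Condition Zeta | marker-positive) = 0.0299/0.09268 ≈ 0.323
P(Condition Beta | marker-positive) = 0.0039/0.09268 ≈ 0.042
P(Condition Alpha | marker-positive) = 0.0459/0.09268 ≈ 0.495
P(Condition Delta | marker-positive) = 0.01298/0.09268 ≈ 0.140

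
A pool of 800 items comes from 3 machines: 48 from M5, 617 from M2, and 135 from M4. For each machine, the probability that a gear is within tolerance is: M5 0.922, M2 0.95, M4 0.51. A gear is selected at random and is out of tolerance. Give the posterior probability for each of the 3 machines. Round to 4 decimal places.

Taking complements, P(oversize | each) = M5 0.078, M2 0.05, M4 0.49.
Compute prior × likelihood for every hypothesis:
  M5: 0.06 × 0.078 = 0.00468
  M2: 0.77125 × 0.05 = 0.0385625
  M4: 0.16875 × 0.49 = 0.0826875
Total = 0.12593.
P(M5 | oversize) = 0.00468/0.12593 ≈ 0.0372
P(M2 | oversize) = 0.0385625/0.12593 ≈ 0.3062
P(M4 | oversize) = 0.0826875/0.12593 ≈ 0.6566

M5 0.0372, M2 0.3062, M4 0.6566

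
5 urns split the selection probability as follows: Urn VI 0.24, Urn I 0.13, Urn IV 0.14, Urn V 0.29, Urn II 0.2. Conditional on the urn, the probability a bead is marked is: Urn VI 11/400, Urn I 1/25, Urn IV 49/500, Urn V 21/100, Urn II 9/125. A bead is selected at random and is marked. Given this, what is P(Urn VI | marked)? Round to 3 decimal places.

Unnormalized posteriors (prior × likelihood):
  Urn VI: 0.24 × 0.0275 = 0.0066
  Urn I: 0.13 × 0.04 = 0.0052
  Urn IV: 0.14 × 0.098 = 0.01372
  Urn V: 0.29 × 0.21 = 0.0609
  Urn II: 0.2 × 0.072 = 0.0144
Total = 0.10082.
P(Urn VI | evidence) = 0.0066 / 0.10082 ≈ 0.065.

0.065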